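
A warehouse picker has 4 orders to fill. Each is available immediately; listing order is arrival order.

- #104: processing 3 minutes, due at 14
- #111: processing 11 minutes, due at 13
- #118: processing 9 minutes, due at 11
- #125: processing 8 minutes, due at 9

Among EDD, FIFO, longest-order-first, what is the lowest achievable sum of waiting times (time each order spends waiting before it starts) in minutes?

40

EDD (increasing due date): #125 #118 #111 #104.
#125: waits 0, runs 0→8
#118: waits 8, runs 8→17
#111: waits 17, runs 17→28
#104: waits 28, runs 28→31
Sum = 0+8+17+28 = 53.
FIFO (arrival order): #104 #111 #118 #125.
#104: waits 0, runs 0→3
#111: waits 3, runs 3→14
#118: waits 14, runs 14→23
#125: waits 23, runs 23→31
Sum = 0+3+14+23 = 40.
LPT (decreasing processing time): #111 #118 #125 #104.
#111: waits 0, runs 0→11
#118: waits 11, runs 11→20
#125: waits 20, runs 20→28
#104: waits 28, runs 28→31
Sum = 0+11+20+28 = 59.
EDD 53, FIFO 40, LPT 59 → minimum 40.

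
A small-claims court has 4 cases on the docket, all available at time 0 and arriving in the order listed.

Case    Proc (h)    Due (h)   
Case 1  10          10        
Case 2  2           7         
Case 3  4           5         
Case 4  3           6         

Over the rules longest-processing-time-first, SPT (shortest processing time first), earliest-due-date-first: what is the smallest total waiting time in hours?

LPT (decreasing processing time): Case 1 Case 3 Case 4 Case 2.
Case 1: waits 0, runs 0→10
Case 3: waits 10, runs 10→14
Case 4: waits 14, runs 14→17
Case 2: waits 17, runs 17→19
Sum = 0+10+14+17 = 41.
SPT (increasing processing time): Case 2 Case 4 Case 3 Case 1.
Case 2: waits 0, runs 0→2
Case 4: waits 2, runs 2→5
Case 3: waits 5, runs 5→9
Case 1: waits 9, runs 9→19
Sum = 0+2+5+9 = 16.
EDD (increasing due date): Case 3 Case 4 Case 2 Case 1.
Case 3: waits 0, runs 0→4
Case 4: waits 4, runs 4→7
Case 2: waits 7, runs 7→9
Case 1: waits 9, runs 9→19
Sum = 0+4+7+9 = 20.
LPT 41, SPT 16, EDD 20 → minimum 16.

16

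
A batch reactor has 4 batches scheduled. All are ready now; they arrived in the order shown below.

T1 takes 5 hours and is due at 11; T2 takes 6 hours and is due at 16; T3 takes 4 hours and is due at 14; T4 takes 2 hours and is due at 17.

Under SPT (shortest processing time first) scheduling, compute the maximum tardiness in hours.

SPT (increasing processing time): T4 T3 T1 T2.
T4: 0→2, due 17, tardiness 0
T3: 2→6, due 14, tardiness 0
T1: 6→11, due 11, tardiness 0
T2: 11→17, due 16, tardiness 1
Maximum = 1.

1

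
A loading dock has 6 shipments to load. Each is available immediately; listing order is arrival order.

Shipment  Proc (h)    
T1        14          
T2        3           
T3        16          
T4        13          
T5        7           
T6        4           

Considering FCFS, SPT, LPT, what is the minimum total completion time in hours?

FIFO (arrival order): T1 T2 T3 T4 T5 T6.
T1: 0→14
T2: 14→17
T3: 17→33
T4: 33→46
T5: 46→53
T6: 53→57
Sum = 14+17+33+46+53+57 = 220.
SPT (increasing processing time): T2 T6 T5 T4 T1 T3.
T2: 0→3
T6: 3→7
T5: 7→14
T4: 14→27
T1: 27→41
T3: 41→57
Sum = 3+7+14+27+41+57 = 149.
LPT (decreasing processing time): T3 T1 T4 T5 T6 T2.
T3: 0→16
T1: 16→30
T4: 30→43
T5: 43→50
T6: 50→54
T2: 54→57
Sum = 16+30+43+50+54+57 = 250.
FIFO 220, SPT 149, LPT 250 → minimum 149.

149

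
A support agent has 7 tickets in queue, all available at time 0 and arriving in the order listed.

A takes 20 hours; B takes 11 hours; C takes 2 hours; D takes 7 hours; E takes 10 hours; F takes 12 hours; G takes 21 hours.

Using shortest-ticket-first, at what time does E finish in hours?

19

SPT (increasing processing time): C D E B F A G.
C: 0→2
D: 2→9
E: 9→19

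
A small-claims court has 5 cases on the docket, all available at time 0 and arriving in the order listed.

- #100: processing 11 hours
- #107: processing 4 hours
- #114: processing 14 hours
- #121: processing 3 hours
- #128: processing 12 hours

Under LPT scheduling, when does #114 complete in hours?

14

LPT (decreasing processing time): #114 #128 #100 #107 #121.
#114: 0→14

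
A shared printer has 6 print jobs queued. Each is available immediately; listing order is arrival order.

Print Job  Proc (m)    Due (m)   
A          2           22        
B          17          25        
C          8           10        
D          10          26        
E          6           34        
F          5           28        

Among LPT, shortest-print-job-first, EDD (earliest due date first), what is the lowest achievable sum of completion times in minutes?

LPT (decreasing processing time): B D C E F A.
B: 0→17
D: 17→27
C: 27→35
E: 35→41
F: 41→46
A: 46→48
Sum = 17+27+35+41+46+48 = 214.
SPT (increasing processing time): A F E C D B.
A: 0→2
F: 2→7
E: 7→13
C: 13→21
D: 21→31
B: 31→48
Sum = 2+7+13+21+31+48 = 122.
EDD (increasing due date): C A B D F E.
C: 0→8
A: 8→10
B: 10→27
D: 27→37
F: 37→42
E: 42→48
Sum = 8+10+27+37+42+48 = 172.
LPT 214, SPT 122, EDD 172 → minimum 122.

122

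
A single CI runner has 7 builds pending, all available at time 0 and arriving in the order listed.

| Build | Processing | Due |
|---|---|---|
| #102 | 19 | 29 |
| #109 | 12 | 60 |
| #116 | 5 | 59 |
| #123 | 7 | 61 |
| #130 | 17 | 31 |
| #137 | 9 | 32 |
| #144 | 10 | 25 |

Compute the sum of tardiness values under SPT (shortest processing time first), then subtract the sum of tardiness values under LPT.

-21

SPT (increasing processing time): #116 #123 #137 #144 #109 #130 #102.
#116: 0→5, due 59, tardiness 0
#123: 5→12, due 61, tardiness 0
#137: 12→21, due 32, tardiness 0
#144: 21→31, due 25, tardiness 6
#109: 31→43, due 60, tardiness 0
#130: 43→60, due 31, tardiness 29
#102: 60→79, due 29, tardiness 50
Sum = 0+0+0+6+0+29+50 = 85.
LPT (decreasing processing time): #102 #130 #109 #144 #137 #123 #116.
#102: 0→19, due 29, tardiness 0
#130: 19→36, due 31, tardiness 5
#109: 36→48, due 60, tardiness 0
#144: 48→58, due 25, tardiness 33
#137: 58→67, due 32, tardiness 35
#123: 67→74, due 61, tardiness 13
#116: 74→79, due 59, tardiness 20
Sum = 0+5+0+33+35+13+20 = 106.
Difference = 85 − 106 = -21.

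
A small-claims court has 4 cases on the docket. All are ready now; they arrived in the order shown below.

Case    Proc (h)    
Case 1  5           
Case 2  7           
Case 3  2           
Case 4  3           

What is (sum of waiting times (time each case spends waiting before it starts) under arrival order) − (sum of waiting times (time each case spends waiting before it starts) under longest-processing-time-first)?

-3

FIFO (arrival order): Case 1 Case 2 Case 3 Case 4.
Case 1: waits 0, runs 0→5
Case 2: waits 5, runs 5→12
Case 3: waits 12, runs 12→14
Case 4: waits 14, runs 14→17
Sum = 0+5+12+14 = 31.
LPT (decreasing processing time): Case 2 Case 1 Case 4 Case 3.
Case 2: waits 0, runs 0→7
Case 1: waits 7, runs 7→12
Case 4: waits 12, runs 12→15
Case 3: waits 15, runs 15→17
Sum = 0+7+12+15 = 34.
Difference = 31 − 34 = -3.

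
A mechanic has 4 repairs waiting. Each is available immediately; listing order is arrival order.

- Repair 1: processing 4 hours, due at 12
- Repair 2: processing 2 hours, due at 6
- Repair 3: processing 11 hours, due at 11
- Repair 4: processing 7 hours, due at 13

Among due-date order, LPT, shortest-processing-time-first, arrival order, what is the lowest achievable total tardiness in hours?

13

EDD (increasing due date): Repair 2 Repair 3 Repair 1 Repair 4.
Repair 2: 0→2, due 6, tardiness 0
Repair 3: 2→13, due 11, tardiness 2
Repair 1: 13→17, due 12, tardiness 5
Repair 4: 17→24, due 13, tardiness 11
Sum = 0+2+5+11 = 18.
LPT (decreasing processing time): Repair 3 Repair 4 Repair 1 Repair 2.
Repair 3: 0→11, due 11, tardiness 0
Repair 4: 11→18, due 13, tardiness 5
Repair 1: 18→22, due 12, tardiness 10
Repair 2: 22→24, due 6, tardiness 18
Sum = 0+5+10+18 = 33.
SPT (increasing processing time): Repair 2 Repair 1 Repair 4 Repair 3.
Repair 2: 0→2, due 6, tardiness 0
Repair 1: 2→6, due 12, tardiness 0
Repair 4: 6→13, due 13, tardiness 0
Repair 3: 13→24, due 11, tardiness 13
Sum = 0+0+0+13 = 13.
FIFO (arrival order): Repair 1 Repair 2 Repair 3 Repair 4.
Repair 1: 0→4, due 12, tardiness 0
Repair 2: 4→6, due 6, tardiness 0
Repair 3: 6→17, due 11, tardiness 6
Repair 4: 17→24, due 13, tardiness 11
Sum = 0+0+6+11 = 17.
EDD 18, LPT 33, SPT 13, FIFO 17 → minimum 13.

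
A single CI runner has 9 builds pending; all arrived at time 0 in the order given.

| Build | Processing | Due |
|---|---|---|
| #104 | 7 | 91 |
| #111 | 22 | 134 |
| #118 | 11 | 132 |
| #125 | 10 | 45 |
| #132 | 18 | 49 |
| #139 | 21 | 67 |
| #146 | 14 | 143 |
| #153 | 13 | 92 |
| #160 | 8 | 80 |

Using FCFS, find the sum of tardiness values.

114

FIFO (arrival order): #104 #111 #118 #125 #132 #139 #146 #153 #160.
#104: 0→7, due 91, tardiness 0
#111: 7→29, due 134, tardiness 0
#118: 29→40, due 132, tardiness 0
#125: 40→50, due 45, tardiness 5
#132: 50→68, due 49, tardiness 19
#139: 68→89, due 67, tardiness 22
#146: 89→103, due 143, tardiness 0
#153: 103→116, due 92, tardiness 24
#160: 116→124, due 80, tardiness 44
Sum = 0+0+0+5+19+22+0+24+44 = 114.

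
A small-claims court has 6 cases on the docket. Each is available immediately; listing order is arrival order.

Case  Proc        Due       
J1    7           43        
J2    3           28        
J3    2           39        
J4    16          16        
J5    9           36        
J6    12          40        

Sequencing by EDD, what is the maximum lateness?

6

EDD (increasing due date): J4 J2 J5 J3 J6 J1.
J4: 0→16, due 16, lateness 0
J2: 16→19, due 28, lateness -9
J5: 19→28, due 36, lateness -8
J3: 28→30, due 39, lateness -9
J6: 30→42, due 40, lateness 2
J1: 42→49, due 43, lateness 6
Maximum = 6.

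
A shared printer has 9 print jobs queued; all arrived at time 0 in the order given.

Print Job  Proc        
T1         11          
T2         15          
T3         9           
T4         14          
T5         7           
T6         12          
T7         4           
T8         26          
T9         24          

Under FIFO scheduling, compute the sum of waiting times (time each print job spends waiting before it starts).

FIFO (arrival order): T1 T2 T3 T4 T5 T6 T7 T8 T9.
T1: waits 0, runs 0→11
T2: waits 11, runs 11→26
T3: waits 26, runs 26→35
T4: waits 35, runs 35→49
T5: waits 49, runs 49→56
T6: waits 56, runs 56→68
T7: waits 68, runs 68→72
T8: waits 72, runs 72→98
T9: waits 98, runs 98→122
Sum = 0+11+26+35+49+56+68+72+98 = 415.

415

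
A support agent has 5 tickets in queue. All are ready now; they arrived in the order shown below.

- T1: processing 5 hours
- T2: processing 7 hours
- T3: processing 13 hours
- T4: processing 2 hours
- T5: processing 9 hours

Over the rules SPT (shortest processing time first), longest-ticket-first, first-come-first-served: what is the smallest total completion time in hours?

82

SPT (increasing processing time): T4 T1 T2 T5 T3.
T4: 0→2
T1: 2→7
T2: 7→14
T5: 14→23
T3: 23→36
Sum = 2+7+14+23+36 = 82.
LPT (decreasing processing time): T3 T5 T2 T1 T4.
T3: 0→13
T5: 13→22
T2: 22→29
T1: 29→34
T4: 34→36
Sum = 13+22+29+34+36 = 134.
FIFO (arrival order): T1 T2 T3 T4 T5.
T1: 0→5
T2: 5→12
T3: 12→25
T4: 25→27
T5: 27→36
Sum = 5+12+25+27+36 = 105.
SPT 82, LPT 134, FIFO 105 → minimum 82.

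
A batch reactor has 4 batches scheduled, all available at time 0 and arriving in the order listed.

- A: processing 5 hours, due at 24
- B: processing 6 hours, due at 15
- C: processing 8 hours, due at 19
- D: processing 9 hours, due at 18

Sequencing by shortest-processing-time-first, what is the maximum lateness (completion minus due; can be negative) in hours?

SPT (increasing processing time): A B C D.
A: 0→5, due 24, lateness -19
B: 5→11, due 15, lateness -4
C: 11→19, due 19, lateness 0
D: 19→28, due 18, lateness 10
Maximum = 10.

10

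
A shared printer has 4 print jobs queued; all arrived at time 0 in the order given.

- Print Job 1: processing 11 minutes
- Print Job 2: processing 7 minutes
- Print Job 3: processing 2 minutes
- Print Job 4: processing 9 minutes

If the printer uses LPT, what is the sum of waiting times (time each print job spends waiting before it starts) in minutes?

LPT (decreasing processing time): Print Job 1 Print Job 4 Print Job 2 Print Job 3.
Print Job 1: waits 0, runs 0→11
Print Job 4: waits 11, runs 11→20
Print Job 2: waits 20, runs 20→27
Print Job 3: waits 27, runs 27→29
Sum = 0+11+20+27 = 58.

58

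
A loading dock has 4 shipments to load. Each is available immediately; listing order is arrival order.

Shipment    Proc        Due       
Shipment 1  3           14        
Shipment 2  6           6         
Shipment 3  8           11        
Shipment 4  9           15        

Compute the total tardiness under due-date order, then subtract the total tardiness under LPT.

-18

EDD (increasing due date): Shipment 2 Shipment 3 Shipment 1 Shipment 4.
Shipment 2: 0→6, due 6, tardiness 0
Shipment 3: 6→14, due 11, tardiness 3
Shipment 1: 14→17, due 14, tardiness 3
Shipment 4: 17→26, due 15, tardiness 11
Sum = 0+3+3+11 = 17.
LPT (decreasing processing time): Shipment 4 Shipment 3 Shipment 2 Shipment 1.
Shipment 4: 0→9, due 15, tardiness 0
Shipment 3: 9→17, due 11, tardiness 6
Shipment 2: 17→23, due 6, tardiness 17
Shipment 1: 23→26, due 14, tardiness 12
Sum = 0+6+17+12 = 35.
Difference = 17 − 35 = -18.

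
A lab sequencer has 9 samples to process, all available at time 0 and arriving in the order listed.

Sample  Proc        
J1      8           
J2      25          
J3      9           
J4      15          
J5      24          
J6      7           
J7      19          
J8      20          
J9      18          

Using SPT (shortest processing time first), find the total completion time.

SPT (increasing processing time): J6 J1 J3 J4 J9 J7 J8 J5 J2.
J6: 0→7
J1: 7→15
J3: 15→24
J4: 24→39
J9: 39→57
J7: 57→76
J8: 76→96
J5: 96→120
J2: 120→145
Sum = 7+15+24+39+57+76+96+120+145 = 579.

579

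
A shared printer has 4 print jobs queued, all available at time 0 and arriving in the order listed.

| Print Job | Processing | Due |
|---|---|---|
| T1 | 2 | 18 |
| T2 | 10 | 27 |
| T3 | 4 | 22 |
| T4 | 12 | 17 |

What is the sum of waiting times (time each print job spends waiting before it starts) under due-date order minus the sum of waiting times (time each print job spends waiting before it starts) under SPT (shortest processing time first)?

20

EDD (increasing due date): T4 T1 T3 T2.
T4: waits 0, runs 0→12
T1: waits 12, runs 12→14
T3: waits 14, runs 14→18
T2: waits 18, runs 18→28
Sum = 0+12+14+18 = 44.
SPT (increasing processing time): T1 T3 T2 T4.
T1: waits 0, runs 0→2
T3: waits 2, runs 2→6
T2: waits 6, runs 6→16
T4: waits 16, runs 16→28
Sum = 0+2+6+16 = 24.
Difference = 44 − 24 = 20.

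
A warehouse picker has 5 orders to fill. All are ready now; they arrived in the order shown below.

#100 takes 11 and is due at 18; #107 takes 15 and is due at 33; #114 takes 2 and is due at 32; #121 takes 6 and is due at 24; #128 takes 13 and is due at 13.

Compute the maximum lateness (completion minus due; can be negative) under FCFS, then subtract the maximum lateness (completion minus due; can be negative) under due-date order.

FIFO (arrival order): #100 #107 #114 #121 #128.
#100: 0→11, due 18, lateness -7
#107: 11→26, due 33, lateness -7
#114: 26→28, due 32, lateness -4
#121: 28→34, due 24, lateness 10
#128: 34→47, due 13, lateness 34
Maximum = 34.
EDD (increasing due date): #128 #100 #121 #114 #107.
#128: 0→13, due 13, lateness 0
#100: 13→24, due 18, lateness 6
#121: 24→30, due 24, lateness 6
#114: 30→32, due 32, lateness 0
#107: 32→47, due 33, lateness 14
Maximum = 14.
Difference = 34 − 14 = 20.

20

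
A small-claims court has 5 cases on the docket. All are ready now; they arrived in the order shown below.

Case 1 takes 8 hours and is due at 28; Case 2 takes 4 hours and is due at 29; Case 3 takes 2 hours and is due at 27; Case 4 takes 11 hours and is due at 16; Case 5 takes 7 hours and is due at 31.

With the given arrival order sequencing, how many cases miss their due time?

FIFO (arrival order): Case 1 Case 2 Case 3 Case 4 Case 5.
Case 1: 0→8, due 28, tardiness 0
Case 2: 8→12, due 29, tardiness 0
Case 3: 12→14, due 27, tardiness 0
Case 4: 14→25, due 16, tardiness 9
Case 5: 25→32, due 31, tardiness 1
Late cases: 2.

2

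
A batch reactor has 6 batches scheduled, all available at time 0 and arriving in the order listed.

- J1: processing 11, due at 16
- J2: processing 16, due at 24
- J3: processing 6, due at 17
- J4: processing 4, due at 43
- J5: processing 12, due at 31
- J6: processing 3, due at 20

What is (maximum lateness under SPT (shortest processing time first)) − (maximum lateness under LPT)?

-4

SPT (increasing processing time): J6 J4 J3 J1 J5 J2.
J6: 0→3, due 20, lateness -17
J4: 3→7, due 43, lateness -36
J3: 7→13, due 17, lateness -4
J1: 13→24, due 16, lateness 8
J5: 24→36, due 31, lateness 5
J2: 36→52, due 24, lateness 28
Maximum = 28.
LPT (decreasing processing time): J2 J5 J1 J3 J4 J6.
J2: 0→16, due 24, lateness -8
J5: 16→28, due 31, lateness -3
J1: 28→39, due 16, lateness 23
J3: 39→45, due 17, lateness 28
J4: 45→49, due 43, lateness 6
J6: 49→52, due 20, lateness 32
Maximum = 32.
Difference = 28 − 32 = -4.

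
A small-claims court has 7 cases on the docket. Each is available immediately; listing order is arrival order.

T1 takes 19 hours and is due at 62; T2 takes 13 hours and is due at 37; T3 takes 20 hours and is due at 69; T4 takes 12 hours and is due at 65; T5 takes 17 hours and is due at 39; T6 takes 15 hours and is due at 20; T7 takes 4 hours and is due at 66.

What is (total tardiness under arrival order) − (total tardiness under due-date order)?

FIFO (arrival order): T1 T2 T3 T4 T5 T6 T7.
T1: 0→19, due 62, tardiness 0
T2: 19→32, due 37, tardiness 0
T3: 32→52, due 69, tardiness 0
T4: 52→64, due 65, tardiness 0
T5: 64→81, due 39, tardiness 42
T6: 81→96, due 20, tardiness 76
T7: 96→100, due 66, tardiness 34
Sum = 0+0+0+0+42+76+34 = 152.
EDD (increasing due date): T6 T2 T5 T1 T4 T7 T3.
T6: 0→15, due 20, tardiness 0
T2: 15→28, due 37, tardiness 0
T5: 28→45, due 39, tardiness 6
T1: 45→64, due 62, tardiness 2
T4: 64→76, due 65, tardiness 11
T7: 76→80, due 66, tardiness 14
T3: 80→100, due 69, tardiness 31
Sum = 0+0+6+2+11+14+31 = 64.
Difference = 152 − 64 = 88.

88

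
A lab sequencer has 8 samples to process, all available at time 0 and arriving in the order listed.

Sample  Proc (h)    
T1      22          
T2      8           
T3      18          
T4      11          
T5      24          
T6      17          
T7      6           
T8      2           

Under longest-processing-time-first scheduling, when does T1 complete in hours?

LPT (decreasing processing time): T5 T1 T3 T6 T4 T2 T7 T8.
T5: 0→24
T1: 24→46

46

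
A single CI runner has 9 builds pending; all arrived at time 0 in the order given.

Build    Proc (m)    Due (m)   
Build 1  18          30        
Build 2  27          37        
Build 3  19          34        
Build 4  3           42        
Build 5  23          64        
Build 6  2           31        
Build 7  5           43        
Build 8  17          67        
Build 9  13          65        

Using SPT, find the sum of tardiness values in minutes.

SPT (increasing processing time): Build 6 Build 4 Build 7 Build 9 Build 8 Build 1 Build 3 Build 5 Build 2.
Build 6: 0→2, due 31, tardiness 0
Build 4: 2→5, due 42, tardiness 0
Build 7: 5→10, due 43, tardiness 0
Build 9: 10→23, due 65, tardiness 0
Build 8: 23→40, due 67, tardiness 0
Build 1: 40→58, due 30, tardiness 28
Build 3: 58→77, due 34, tardiness 43
Build 5: 77→100, due 64, tardiness 36
Build 2: 100→127, due 37, tardiness 90
Sum = 0+0+0+0+0+28+43+36+90 = 197.

197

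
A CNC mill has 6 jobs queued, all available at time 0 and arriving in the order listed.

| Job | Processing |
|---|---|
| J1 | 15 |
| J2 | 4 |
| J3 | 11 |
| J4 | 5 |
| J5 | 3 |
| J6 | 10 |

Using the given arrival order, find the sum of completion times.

185

FIFO (arrival order): J1 J2 J3 J4 J5 J6.
J1: 0→15
J2: 15→19
J3: 19→30
J4: 30→35
J5: 35→38
J6: 38→48
Sum = 15+19+30+35+38+48 = 185.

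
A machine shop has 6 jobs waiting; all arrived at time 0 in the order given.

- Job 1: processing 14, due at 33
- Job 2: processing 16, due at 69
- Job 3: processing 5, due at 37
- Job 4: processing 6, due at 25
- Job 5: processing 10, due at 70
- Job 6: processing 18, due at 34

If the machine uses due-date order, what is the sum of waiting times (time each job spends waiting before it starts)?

EDD (increasing due date): Job 4 Job 1 Job 6 Job 3 Job 2 Job 5.
Job 4: waits 0, runs 0→6
Job 1: waits 6, runs 6→20
Job 6: waits 20, runs 20→38
Job 3: waits 38, runs 38→43
Job 2: waits 43, runs 43→59
Job 5: waits 59, runs 59→69
Sum = 0+6+20+38+43+59 = 166.

166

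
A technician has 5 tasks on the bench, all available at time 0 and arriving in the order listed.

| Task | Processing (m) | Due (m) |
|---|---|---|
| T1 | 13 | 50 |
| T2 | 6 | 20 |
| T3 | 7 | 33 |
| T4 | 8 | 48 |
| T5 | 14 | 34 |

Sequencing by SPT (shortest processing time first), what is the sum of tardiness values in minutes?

SPT (increasing processing time): T2 T3 T4 T1 T5.
T2: 0→6, due 20, tardiness 0
T3: 6→13, due 33, tardiness 0
T4: 13→21, due 48, tardiness 0
T1: 21→34, due 50, tardiness 0
T5: 34→48, due 34, tardiness 14
Sum = 0+0+0+0+14 = 14.

14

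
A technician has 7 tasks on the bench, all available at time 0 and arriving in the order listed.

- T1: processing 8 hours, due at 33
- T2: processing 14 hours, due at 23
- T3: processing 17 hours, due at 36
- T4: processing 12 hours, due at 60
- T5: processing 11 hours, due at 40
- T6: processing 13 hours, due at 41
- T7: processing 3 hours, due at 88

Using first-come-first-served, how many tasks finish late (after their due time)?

FIFO (arrival order): T1 T2 T3 T4 T5 T6 T7.
T1: 0→8, due 33, tardiness 0
T2: 8→22, due 23, tardiness 0
T3: 22→39, due 36, tardiness 3
T4: 39→51, due 60, tardiness 0
T5: 51→62, due 40, tardiness 22
T6: 62→75, due 41, tardiness 34
T7: 75→78, due 88, tardiness 0
Late tasks: 3.

3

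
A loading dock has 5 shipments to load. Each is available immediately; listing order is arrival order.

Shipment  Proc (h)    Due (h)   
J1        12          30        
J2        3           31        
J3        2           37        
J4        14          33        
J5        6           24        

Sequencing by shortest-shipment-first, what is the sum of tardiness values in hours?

SPT (increasing processing time): J3 J2 J5 J1 J4.
J3: 0→2, due 37, tardiness 0
J2: 2→5, due 31, tardiness 0
J5: 5→11, due 24, tardiness 0
J1: 11→23, due 30, tardiness 0
J4: 23→37, due 33, tardiness 4
Sum = 0+0+0+0+4 = 4.

4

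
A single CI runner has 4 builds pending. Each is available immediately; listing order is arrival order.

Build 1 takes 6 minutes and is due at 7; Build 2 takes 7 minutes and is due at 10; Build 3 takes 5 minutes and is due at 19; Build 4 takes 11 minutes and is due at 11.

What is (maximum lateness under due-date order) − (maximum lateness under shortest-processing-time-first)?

EDD (increasing due date): Build 1 Build 2 Build 4 Build 3.
Build 1: 0→6, due 7, lateness -1
Build 2: 6→13, due 10, lateness 3
Build 4: 13→24, due 11, lateness 13
Build 3: 24→29, due 19, lateness 10
Maximum = 13.
SPT (increasing processing time): Build 3 Build 1 Build 2 Build 4.
Build 3: 0→5, due 19, lateness -14
Build 1: 5→11, due 7, lateness 4
Build 2: 11→18, due 10, lateness 8
Build 4: 18→29, due 11, lateness 18
Maximum = 18.
Difference = 13 − 18 = -5.

-5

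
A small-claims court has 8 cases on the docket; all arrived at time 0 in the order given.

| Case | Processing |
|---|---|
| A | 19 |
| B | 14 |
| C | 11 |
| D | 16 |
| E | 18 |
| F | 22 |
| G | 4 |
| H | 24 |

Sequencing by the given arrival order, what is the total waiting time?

438

FIFO (arrival order): A B C D E F G H.
A: waits 0, runs 0→19
B: waits 19, runs 19→33
C: waits 33, runs 33→44
D: waits 44, runs 44→60
E: waits 60, runs 60→78
F: waits 78, runs 78→100
G: waits 100, runs 100→104
H: waits 104, runs 104→128
Sum = 0+19+33+44+60+78+100+104 = 438.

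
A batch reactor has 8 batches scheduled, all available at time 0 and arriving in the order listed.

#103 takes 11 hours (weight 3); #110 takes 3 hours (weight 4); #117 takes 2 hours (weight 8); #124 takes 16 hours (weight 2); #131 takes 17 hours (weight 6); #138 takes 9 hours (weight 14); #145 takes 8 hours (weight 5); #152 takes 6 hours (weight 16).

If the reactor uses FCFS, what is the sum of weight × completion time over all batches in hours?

FIFO (arrival order): #103 #110 #117 #124 #131 #138 #145 #152.
#103: finishes 11, weight 3, w·C = 33
#110: finishes 14, weight 4, w·C = 56
#117: finishes 16, weight 8, w·C = 128
#124: finishes 32, weight 2, w·C = 64
#131: finishes 49, weight 6, w·C = 294
#138: finishes 58, weight 14, w·C = 812
#145: finishes 66, weight 5, w·C = 330
#152: finishes 72, weight 16, w·C = 1152
Sum = 33+56+128+64+294+812+330+1152 = 2869.

2869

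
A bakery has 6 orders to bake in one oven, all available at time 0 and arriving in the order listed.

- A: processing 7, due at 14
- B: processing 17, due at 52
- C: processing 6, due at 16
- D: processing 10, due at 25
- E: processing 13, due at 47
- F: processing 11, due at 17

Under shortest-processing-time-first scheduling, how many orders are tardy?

2

SPT (increasing processing time): C A D F E B.
C: 0→6, due 16, tardiness 0
A: 6→13, due 14, tardiness 0
D: 13→23, due 25, tardiness 0
F: 23→34, due 17, tardiness 17
E: 34→47, due 47, tardiness 0
B: 47→64, due 52, tardiness 12
Late orders: 2.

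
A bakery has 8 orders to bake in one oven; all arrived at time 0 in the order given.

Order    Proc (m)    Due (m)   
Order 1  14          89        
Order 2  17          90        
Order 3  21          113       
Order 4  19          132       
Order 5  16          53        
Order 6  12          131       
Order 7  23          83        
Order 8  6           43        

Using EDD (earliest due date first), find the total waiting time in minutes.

EDD (increasing due date): Order 8 Order 5 Order 7 Order 1 Order 2 Order 3 Order 6 Order 4.
Order 8: waits 0, runs 0→6
Order 5: waits 6, runs 6→22
Order 7: waits 22, runs 22→45
Order 1: waits 45, runs 45→59
Order 2: waits 59, runs 59→76
Order 3: waits 76, runs 76→97
Order 6: waits 97, runs 97→109
Order 4: waits 109, runs 109→128
Sum = 0+6+22+45+59+76+97+109 = 414.

414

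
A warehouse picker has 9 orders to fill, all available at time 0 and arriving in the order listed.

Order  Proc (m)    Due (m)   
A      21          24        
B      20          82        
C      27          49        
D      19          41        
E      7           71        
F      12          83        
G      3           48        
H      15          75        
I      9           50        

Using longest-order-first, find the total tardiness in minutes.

LPT (decreasing processing time): C A B D H F I E G.
C: 0→27, due 49, tardiness 0
A: 27→48, due 24, tardiness 24
B: 48→68, due 82, tardiness 0
D: 68→87, due 41, tardiness 46
H: 87→102, due 75, tardiness 27
F: 102→114, due 83, tardiness 31
I: 114→123, due 50, tardiness 73
E: 123→130, due 71, tardiness 59
G: 130→133, due 48, tardiness 85
Sum = 0+24+0+46+27+31+73+59+85 = 345.

345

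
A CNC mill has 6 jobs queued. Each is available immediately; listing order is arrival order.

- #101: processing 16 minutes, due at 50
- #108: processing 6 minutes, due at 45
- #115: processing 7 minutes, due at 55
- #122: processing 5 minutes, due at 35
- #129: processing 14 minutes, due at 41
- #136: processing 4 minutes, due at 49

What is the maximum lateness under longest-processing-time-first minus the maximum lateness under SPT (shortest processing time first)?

LPT (decreasing processing time): #101 #129 #115 #108 #122 #136.
#101: 0→16, due 50, lateness -34
#129: 16→30, due 41, lateness -11
#115: 30→37, due 55, lateness -18
#108: 37→43, due 45, lateness -2
#122: 43→48, due 35, lateness 13
#136: 48→52, due 49, lateness 3
Maximum = 13.
SPT (increasing processing time): #136 #122 #108 #115 #129 #101.
#136: 0→4, due 49, lateness -45
#122: 4→9, due 35, lateness -26
#108: 9→15, due 45, lateness -30
#115: 15→22, due 55, lateness -33
#129: 22→36, due 41, lateness -5
#101: 36→52, due 50, lateness 2
Maximum = 2.
Difference = 13 − 2 = 11.

11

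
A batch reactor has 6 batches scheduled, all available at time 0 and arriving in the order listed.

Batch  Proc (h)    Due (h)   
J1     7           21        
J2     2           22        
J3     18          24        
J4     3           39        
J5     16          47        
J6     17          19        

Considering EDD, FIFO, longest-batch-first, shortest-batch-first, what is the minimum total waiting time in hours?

EDD (increasing due date): J6 J1 J2 J3 J4 J5.
J6: waits 0, runs 0→17
J1: waits 17, runs 17→24
J2: waits 24, runs 24→26
J3: waits 26, runs 26→44
J4: waits 44, runs 44→47
J5: waits 47, runs 47→63
Sum = 0+17+24+26+44+47 = 158.
FIFO (arrival order): J1 J2 J3 J4 J5 J6.
J1: waits 0, runs 0→7
J2: waits 7, runs 7→9
J3: waits 9, runs 9→27
J4: waits 27, runs 27→30
J5: waits 30, runs 30→46
J6: waits 46, runs 46→63
Sum = 0+7+9+27+30+46 = 119.
LPT (decreasing processing time): J3 J6 J5 J1 J4 J2.
J3: waits 0, runs 0→18
J6: waits 18, runs 18→35
J5: waits 35, runs 35→51
J1: waits 51, runs 51→58
J4: waits 58, runs 58→61
J2: waits 61, runs 61→63
Sum = 0+18+35+51+58+61 = 223.
SPT (increasing processing time): J2 J4 J1 J5 J6 J3.
J2: waits 0, runs 0→2
J4: waits 2, runs 2→5
J1: waits 5, runs 5→12
J5: waits 12, runs 12→28
J6: waits 28, runs 28→45
J3: waits 45, runs 45→63
Sum = 0+2+5+12+28+45 = 92.
EDD 158, FIFO 119, LPT 223, SPT 92 → minimum 92.

92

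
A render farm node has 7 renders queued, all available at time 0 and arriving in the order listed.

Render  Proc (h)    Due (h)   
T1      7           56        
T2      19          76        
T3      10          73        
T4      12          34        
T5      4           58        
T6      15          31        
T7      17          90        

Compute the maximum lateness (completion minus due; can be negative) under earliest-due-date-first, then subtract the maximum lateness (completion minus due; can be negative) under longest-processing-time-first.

-35

EDD (increasing due date): T6 T4 T1 T5 T3 T2 T7.
T6: 0→15, due 31, lateness -16
T4: 15→27, due 34, lateness -7
T1: 27→34, due 56, lateness -22
T5: 34→38, due 58, lateness -20
T3: 38→48, due 73, lateness -25
T2: 48→67, due 76, lateness -9
T7: 67→84, due 90, lateness -6
Maximum = -6.
LPT (decreasing processing time): T2 T7 T6 T4 T3 T1 T5.
T2: 0→19, due 76, lateness -57
T7: 19→36, due 90, lateness -54
T6: 36→51, due 31, lateness 20
T4: 51→63, due 34, lateness 29
T3: 63→73, due 73, lateness 0
T1: 73→80, due 56, lateness 24
T5: 80→84, due 58, lateness 26
Maximum = 29.
Difference = -6 − 29 = -35.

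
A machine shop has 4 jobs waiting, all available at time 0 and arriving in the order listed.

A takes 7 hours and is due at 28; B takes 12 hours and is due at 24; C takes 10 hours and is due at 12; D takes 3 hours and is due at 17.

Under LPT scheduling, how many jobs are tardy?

3

LPT (decreasing processing time): B C A D.
B: 0→12, due 24, tardiness 0
C: 12→22, due 12, tardiness 10
A: 22→29, due 28, tardiness 1
D: 29→32, due 17, tardiness 15
Late jobs: 3.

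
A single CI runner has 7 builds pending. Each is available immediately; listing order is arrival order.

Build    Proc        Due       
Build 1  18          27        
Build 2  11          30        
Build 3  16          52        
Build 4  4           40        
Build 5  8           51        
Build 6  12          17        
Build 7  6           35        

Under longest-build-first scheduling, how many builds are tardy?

LPT (decreasing processing time): Build 1 Build 3 Build 6 Build 2 Build 5 Build 7 Build 4.
Build 1: 0→18, due 27, tardiness 0
Build 3: 18→34, due 52, tardiness 0
Build 6: 34→46, due 17, tardiness 29
Build 2: 46→57, due 30, tardiness 27
Build 5: 57→65, due 51, tardiness 14
Build 7: 65→71, due 35, tardiness 36
Build 4: 71→75, due 40, tardiness 35
Late builds: 5.

5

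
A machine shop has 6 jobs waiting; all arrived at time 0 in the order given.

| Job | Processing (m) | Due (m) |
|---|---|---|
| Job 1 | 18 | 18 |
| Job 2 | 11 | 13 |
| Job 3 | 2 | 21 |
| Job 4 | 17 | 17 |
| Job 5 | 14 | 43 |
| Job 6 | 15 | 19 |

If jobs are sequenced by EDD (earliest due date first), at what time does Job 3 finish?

EDD (increasing due date): Job 2 Job 4 Job 1 Job 6 Job 3 Job 5.
Job 2: 0→11
Job 4: 11→28
Job 1: 28→46
Job 6: 46→61
Job 3: 61→63

63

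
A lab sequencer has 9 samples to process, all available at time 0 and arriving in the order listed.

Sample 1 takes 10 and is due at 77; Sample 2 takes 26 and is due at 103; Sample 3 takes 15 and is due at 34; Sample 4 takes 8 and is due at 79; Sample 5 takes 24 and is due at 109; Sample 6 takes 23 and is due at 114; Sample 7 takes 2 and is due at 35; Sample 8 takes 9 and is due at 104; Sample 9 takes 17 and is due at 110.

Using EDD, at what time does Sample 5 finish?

94

EDD (increasing due date): Sample 3 Sample 7 Sample 1 Sample 4 Sample 2 Sample 8 Sample 5 Sample 9 Sample 6.
Sample 3: 0→15
Sample 7: 15→17
Sample 1: 17→27
Sample 4: 27→35
Sample 2: 35→61
Sample 8: 61→70
Sample 5: 70→94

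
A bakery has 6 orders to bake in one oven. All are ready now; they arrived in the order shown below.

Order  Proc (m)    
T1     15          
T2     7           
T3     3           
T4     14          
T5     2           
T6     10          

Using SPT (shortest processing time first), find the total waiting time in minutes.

77

SPT (increasing processing time): T5 T3 T2 T6 T4 T1.
T5: waits 0, runs 0→2
T3: waits 2, runs 2→5
T2: waits 5, runs 5→12
T6: waits 12, runs 12→22
T4: waits 22, runs 22→36
T1: waits 36, runs 36→51
Sum = 0+2+5+12+22+36 = 77.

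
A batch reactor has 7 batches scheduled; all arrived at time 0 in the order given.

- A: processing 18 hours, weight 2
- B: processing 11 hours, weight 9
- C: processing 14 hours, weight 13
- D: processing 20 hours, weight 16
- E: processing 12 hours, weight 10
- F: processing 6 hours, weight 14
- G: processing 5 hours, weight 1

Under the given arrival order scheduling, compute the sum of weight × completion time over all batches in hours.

FIFO (arrival order): A B C D E F G.
A: finishes 18, weight 2, w·C = 36
B: finishes 29, weight 9, w·C = 261
C: finishes 43, weight 13, w·C = 559
D: finishes 63, weight 16, w·C = 1008
E: finishes 75, weight 10, w·C = 750
F: finishes 81, weight 14, w·C = 1134
G: finishes 86, weight 1, w·C = 86
Sum = 36+261+559+1008+750+1134+86 = 3834.

3834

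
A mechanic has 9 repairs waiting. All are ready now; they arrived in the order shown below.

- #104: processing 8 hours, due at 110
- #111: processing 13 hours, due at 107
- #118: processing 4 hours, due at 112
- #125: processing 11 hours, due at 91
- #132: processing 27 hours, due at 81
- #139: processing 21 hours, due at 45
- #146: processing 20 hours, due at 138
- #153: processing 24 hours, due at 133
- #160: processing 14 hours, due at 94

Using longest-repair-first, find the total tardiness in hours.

LPT (decreasing processing time): #132 #153 #139 #146 #160 #111 #125 #104 #118.
#132: 0→27, due 81, tardiness 0
#153: 27→51, due 133, tardiness 0
#139: 51→72, due 45, tardiness 27
#146: 72→92, due 138, tardiness 0
#160: 92→106, due 94, tardiness 12
#111: 106→119, due 107, tardiness 12
#125: 119→130, due 91, tardiness 39
#104: 130→138, due 110, tardiness 28
#118: 138→142, due 112, tardiness 30
Sum = 0+0+27+0+12+12+39+28+30 = 148.

148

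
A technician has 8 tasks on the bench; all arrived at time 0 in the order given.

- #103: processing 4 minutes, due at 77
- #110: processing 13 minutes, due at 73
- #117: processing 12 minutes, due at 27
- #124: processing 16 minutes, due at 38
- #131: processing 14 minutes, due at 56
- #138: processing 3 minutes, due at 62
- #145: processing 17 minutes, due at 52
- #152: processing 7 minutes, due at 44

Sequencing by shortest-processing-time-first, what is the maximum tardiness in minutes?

SPT (increasing processing time): #138 #103 #152 #117 #110 #131 #124 #145.
#138: 0→3, due 62, tardiness 0
#103: 3→7, due 77, tardiness 0
#152: 7→14, due 44, tardiness 0
#117: 14→26, due 27, tardiness 0
#110: 26→39, due 73, tardiness 0
#131: 39→53, due 56, tardiness 0
#124: 53→69, due 38, tardiness 31
#145: 69→86, due 52, tardiness 34
Maximum = 34.

34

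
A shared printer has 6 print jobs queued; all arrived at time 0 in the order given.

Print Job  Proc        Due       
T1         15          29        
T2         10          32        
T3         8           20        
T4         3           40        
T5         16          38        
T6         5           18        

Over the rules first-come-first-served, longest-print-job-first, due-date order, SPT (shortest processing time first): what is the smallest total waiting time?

FIFO (arrival order): T1 T2 T3 T4 T5 T6.
T1: waits 0, runs 0→15
T2: waits 15, runs 15→25
T3: waits 25, runs 25→33
T4: waits 33, runs 33→36
T5: waits 36, runs 36→52
T6: waits 52, runs 52→57
Sum = 0+15+25+33+36+52 = 161.
LPT (decreasing processing time): T5 T1 T2 T3 T6 T4.
T5: waits 0, runs 0→16
T1: waits 16, runs 16→31
T2: waits 31, runs 31→41
T3: waits 41, runs 41→49
T6: waits 49, runs 49→54
T4: waits 54, runs 54→57
Sum = 0+16+31+41+49+54 = 191.
EDD (increasing due date): T6 T3 T1 T2 T5 T4.
T6: waits 0, runs 0→5
T3: waits 5, runs 5→13
T1: waits 13, runs 13→28
T2: waits 28, runs 28→38
T5: waits 38, runs 38→54
T4: waits 54, runs 54→57
Sum = 0+5+13+28+38+54 = 138.
SPT (increasing processing time): T4 T6 T3 T2 T1 T5.
T4: waits 0, runs 0→3
T6: waits 3, runs 3→8
T3: waits 8, runs 8→16
T2: waits 16, runs 16→26
T1: waits 26, runs 26→41
T5: waits 41, runs 41→57
Sum = 0+3+8+16+26+41 = 94.
FIFO 161, LPT 191, EDD 138, SPT 94 → minimum 94.

94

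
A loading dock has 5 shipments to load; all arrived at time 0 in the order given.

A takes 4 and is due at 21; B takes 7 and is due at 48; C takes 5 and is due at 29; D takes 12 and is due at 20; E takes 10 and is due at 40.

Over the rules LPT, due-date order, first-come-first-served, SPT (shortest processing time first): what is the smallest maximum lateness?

-5

LPT (decreasing processing time): D E B C A.
D: 0→12, due 20, lateness -8
E: 12→22, due 40, lateness -18
B: 22→29, due 48, lateness -19
C: 29→34, due 29, lateness 5
A: 34→38, due 21, lateness 17
Maximum = 17.
EDD (increasing due date): D A C E B.
D: 0→12, due 20, lateness -8
A: 12→16, due 21, lateness -5
C: 16→21, due 29, lateness -8
E: 21→31, due 40, lateness -9
B: 31→38, due 48, lateness -10
Maximum = -5.
FIFO (arrival order): A B C D E.
A: 0→4, due 21, lateness -17
B: 4→11, due 48, lateness -37
C: 11→16, due 29, lateness -13
D: 16→28, due 20, lateness 8
E: 28→38, due 40, lateness -2
Maximum = 8.
SPT (increasing processing time): A C B E D.
A: 0→4, due 21, lateness -17
C: 4→9, due 29, lateness -20
B: 9→16, due 48, lateness -32
E: 16→26, due 40, lateness -14
D: 26→38, due 20, lateness 18
Maximum = 18.
LPT 17, EDD -5, FIFO 8, SPT 18 → minimum -5.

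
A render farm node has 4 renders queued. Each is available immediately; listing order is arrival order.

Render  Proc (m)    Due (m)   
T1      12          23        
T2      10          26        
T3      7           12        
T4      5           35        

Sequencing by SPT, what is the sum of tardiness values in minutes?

11

SPT (increasing processing time): T4 T3 T2 T1.
T4: 0→5, due 35, tardiness 0
T3: 5→12, due 12, tardiness 0
T2: 12→22, due 26, tardiness 0
T1: 22→34, due 23, tardiness 11
Sum = 0+0+0+11 = 11.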